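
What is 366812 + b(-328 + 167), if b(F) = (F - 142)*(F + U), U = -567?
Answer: 587396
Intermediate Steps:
b(F) = (-567 + F)*(-142 + F) (b(F) = (F - 142)*(F - 567) = (-142 + F)*(-567 + F) = (-567 + F)*(-142 + F))
366812 + b(-328 + 167) = 366812 + (80514 + (-328 + 167)² - 709*(-328 + 167)) = 366812 + (80514 + (-161)² - 709*(-161)) = 366812 + (80514 + 25921 + 114149) = 366812 + 220584 = 587396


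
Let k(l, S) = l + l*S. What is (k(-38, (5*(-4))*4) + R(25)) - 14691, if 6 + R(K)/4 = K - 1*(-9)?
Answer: -11577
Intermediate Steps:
k(l, S) = l + S*l
R(K) = 12 + 4*K (R(K) = -24 + 4*(K - 1*(-9)) = -24 + 4*(K + 9) = -24 + 4*(9 + K) = -24 + (36 + 4*K) = 12 + 4*K)
(k(-38, (5*(-4))*4) + R(25)) - 14691 = (-38*(1 + (5*(-4))*4) + (12 + 4*25)) - 14691 = (-38*(1 - 20*4) + (12 + 100)) - 14691 = (-38*(1 - 80) + 112) - 14691 = (-38*(-79) + 112) - 14691 = (3002 + 112) - 14691 = 3114 - 14691 = -11577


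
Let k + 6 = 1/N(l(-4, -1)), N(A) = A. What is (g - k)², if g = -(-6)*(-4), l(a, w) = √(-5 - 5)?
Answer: (180 - I*√10)²/100 ≈ 323.9 - 11.384*I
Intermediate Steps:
l(a, w) = I*√10 (l(a, w) = √(-10) = I*√10)
k = -6 - I*√10/10 (k = -6 + 1/(I*√10) = -6 - I*√10/10 ≈ -6.0 - 0.31623*I)
g = -24 (g = -3*8 = -24)
(g - k)² = (-24 - (-6 - I*√10/10))² = (-24 + (6 + I*√10/10))² = (-18 + I*√10/10)²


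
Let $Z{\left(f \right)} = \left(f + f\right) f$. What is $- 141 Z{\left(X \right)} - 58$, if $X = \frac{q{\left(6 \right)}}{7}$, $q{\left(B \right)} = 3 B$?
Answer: $- \frac{94210}{49} \approx -1922.7$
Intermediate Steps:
$X = \frac{18}{7}$ ($X = \frac{3 \cdot 6}{7} = 18 \cdot \frac{1}{7} = \frac{18}{7} \approx 2.5714$)
$Z{\left(f \right)} = 2 f^{2}$ ($Z{\left(f \right)} = 2 f f = 2 f^{2}$)
$- 141 Z{\left(X \right)} - 58 = - 141 \cdot 2 \left(\frac{18}{7}\right)^{2} - 58 = - 141 \cdot 2 \cdot \frac{324}{49} - 58 = \left(-141\right) \frac{648}{49} - 58 = - \frac{91368}{49} - 58 = - \frac{94210}{49}$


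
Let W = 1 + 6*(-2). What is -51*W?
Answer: 561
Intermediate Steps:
W = -11 (W = 1 - 12 = -11)
-51*W = -51*(-11) = -1*(-561) = 561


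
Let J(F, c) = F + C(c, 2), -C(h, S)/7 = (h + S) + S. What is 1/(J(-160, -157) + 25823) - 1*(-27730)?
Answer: 741333821/26734 ≈ 27730.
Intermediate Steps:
C(h, S) = -14*S - 7*h (C(h, S) = -7*((h + S) + S) = -7*((S + h) + S) = -7*(h + 2*S) = -14*S - 7*h)
J(F, c) = -28 + F - 7*c (J(F, c) = F + (-14*2 - 7*c) = F + (-28 - 7*c) = -28 + F - 7*c)
1/(J(-160, -157) + 25823) - 1*(-27730) = 1/((-28 - 160 - 7*(-157)) + 25823) - 1*(-27730) = 1/((-28 - 160 + 1099) + 25823) + 27730 = 1/(911 + 25823) + 27730 = 1/26734 + 27730 = 741333821/26734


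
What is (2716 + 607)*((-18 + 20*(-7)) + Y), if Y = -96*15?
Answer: -5310154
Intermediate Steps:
Y = -1440
(2716 + 607)*((-18 + 20*(-7)) + Y) = (2716 + 607)*((-18 + 20*(-7)) - 1440) = 3323*((-18 - 140) - 1440) = 3323*(-158 - 1440) = 3323*(-1598) = -5310154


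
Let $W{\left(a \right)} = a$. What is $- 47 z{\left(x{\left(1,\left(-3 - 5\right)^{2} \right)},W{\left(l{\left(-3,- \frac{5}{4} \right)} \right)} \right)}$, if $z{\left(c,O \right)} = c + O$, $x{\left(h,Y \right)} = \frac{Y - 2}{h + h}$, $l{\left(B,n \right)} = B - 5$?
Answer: $-1081$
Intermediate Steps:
$l{\left(B,n \right)} = -5 + B$
$x{\left(h,Y \right)} = \frac{-2 + Y}{2 h}$
$z{\left(c,O \right)} = O + c$
$- 47 z{\left(x{\left(1,\left(-3 - 5\right)^{2} \right)},W{\left(l{\left(-3,- \frac{5}{4} \right)} \right)} \right)} = - 47 \left(\left(-5 - 3\right) + \frac{-2 + \left(-3 - 5\right)^{2}}{2 \cdot 1}\right) = - 47 \left(-8 + \frac{1}{2} \cdot 1 \left(-2 + \left(-8\right)^{2}\right)\right) = - 47 \left(-8 + \frac{1}{2} \cdot 1 \left(-2 + 64\right)\right) = - 47 \left(-8 + \frac{1}{2} \cdot 1 \cdot 62\right) = - 47 \left(-8 + 31\right) = \left(-47\right) 23 = -1081$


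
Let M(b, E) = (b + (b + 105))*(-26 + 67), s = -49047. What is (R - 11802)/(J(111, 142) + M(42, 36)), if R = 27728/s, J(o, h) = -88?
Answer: -578880422/375749067 ≈ -1.5406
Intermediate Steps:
M(b, E) = 4305 + 82*b (M(b, E) = (b + (105 + b))*41 = (105 + 2*b)*41 = 4305 + 82*b)
R = -27728/49047 (R = 27728/(-49047) = 27728*(-1/49047) = -27728/49047 ≈ -0.56534)
(R - 11802)/(J(111, 142) + M(42, 36)) = (-27728/49047 - 11802)/(-88 + (4305 + 82*42)) = -578880422/(49047*(-88 + (4305 + 3444))) = -578880422/(49047*(-88 + 7749)) = -578880422/49047/7661 = -578880422/49047*1/7661 = -578880422/375749067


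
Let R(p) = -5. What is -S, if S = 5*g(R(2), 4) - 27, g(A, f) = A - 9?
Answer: 97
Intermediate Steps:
g(A, f) = -9 + A
S = -97 (S = 5*(-9 - 5) - 27 = 5*(-14) - 27 = -70 - 27 = -97)
-S = -1*(-97) = 97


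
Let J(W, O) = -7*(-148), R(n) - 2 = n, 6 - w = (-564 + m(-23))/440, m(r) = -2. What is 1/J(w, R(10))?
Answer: 1/1036 ≈ 0.00096525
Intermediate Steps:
w = 1603/220 (w = 6 - (-564 - 2)/440 = 6 - (-566)/440 = 6 - 1*(-283/220) = 6 + 283/220 = 1603/220 ≈ 7.2864)
R(n) = 2 + n
J(W, O) = 1036
1/J(w, R(10)) = 1/1036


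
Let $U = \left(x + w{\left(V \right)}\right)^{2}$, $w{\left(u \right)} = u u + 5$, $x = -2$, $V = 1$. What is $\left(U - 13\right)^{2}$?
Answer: $9$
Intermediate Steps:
$w{\left(u \right)} = 5 + u^{2}$ ($w{\left(u \right)} = u^{2} + 5 = 5 + u^{2}$)
$U = 16$ ($U = \left(-2 + \left(5 + 1^{2}\right)\right)^{2} = \left(-2 + \left(5 + 1\right)\right)^{2} = \left(-2 + 6\right)^{2} = 4^{2} = 16$)
$\left(U - 13\right)^{2} = \left(16 - 13\right)^{2} = 3^{2} = 9$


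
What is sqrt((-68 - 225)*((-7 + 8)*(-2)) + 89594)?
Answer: 6*sqrt(2505) ≈ 300.30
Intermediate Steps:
sqrt((-68 - 225)*((-7 + 8)*(-2)) + 89594) = sqrt(-293*(-2) + 89594) = sqrt(586 + 89594) = sqrt(90180) = 6*sqrt(2505)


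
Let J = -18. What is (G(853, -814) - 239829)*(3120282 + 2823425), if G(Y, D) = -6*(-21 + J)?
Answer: -1424082478665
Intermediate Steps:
G(Y, D) = 234 (G(Y, D) = -6*(-21 - 18) = -6*(-39) = 234)
(G(853, -814) - 239829)*(3120282 + 2823425) = (234 - 239829)*(3120282 + 2823425) = -239595*5943707 = -1424082478665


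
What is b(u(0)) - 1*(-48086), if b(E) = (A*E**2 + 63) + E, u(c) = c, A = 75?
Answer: 48149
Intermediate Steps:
b(E) = 63 + E + 75*E**2 (b(E) = (75*E**2 + 63) + E = (63 + 75*E**2) + E = 63 + E + 75*E**2)
b(u(0)) - 1*(-48086) = (63 + 0 + 75*0**2) - 1*(-48086) = (63 + 0 + 75*0) + 48086 = (63 + 0 + 0) + 48086 = 63 + 48086 = 48149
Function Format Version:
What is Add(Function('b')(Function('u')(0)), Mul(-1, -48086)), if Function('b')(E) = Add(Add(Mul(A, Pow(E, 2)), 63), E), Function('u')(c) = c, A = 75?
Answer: 48149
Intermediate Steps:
Function('b')(E) = Add(63, E, Mul(75, Pow(E, 2))) (Function('b')(E) = Add(Add(Mul(75, Pow(E, 2)), 63), E) = Add(Add(63, Mul(75, Pow(E, 2))), E) = Add(63, E, Mul(75, Pow(E, 2))))
Add(Function('b')(Function('u')(0)), Mul(-1, -48086)) = Add(Add(63, 0, Mul(75, Pow(0, 2))), Mul(-1, -48086)) = Add(Add(63, 0, Mul(75, 0)), 48086) = Add(Add(63, 0, 0), 48086) = Add(63, 48086) = 48149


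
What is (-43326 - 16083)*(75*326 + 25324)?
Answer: -2957023566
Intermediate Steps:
(-43326 - 16083)*(75*326 + 25324) = -59409*(24450 + 25324) = -59409*49774 = -2957023566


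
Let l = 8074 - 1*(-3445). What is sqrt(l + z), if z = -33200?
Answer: 3*I*sqrt(2409) ≈ 147.24*I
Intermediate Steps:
l = 11519 (l = 8074 + 3445 = 11519)
sqrt(l + z) = sqrt(11519 - 33200) = sqrt(-21681) = 3*I*sqrt(2409)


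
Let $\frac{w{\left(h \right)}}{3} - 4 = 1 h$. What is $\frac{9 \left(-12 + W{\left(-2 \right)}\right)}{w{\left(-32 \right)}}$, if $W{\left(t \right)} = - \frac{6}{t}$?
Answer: $\frac{27}{28} \approx 0.96429$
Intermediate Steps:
$w{\left(h \right)} = 12 + 3 h$ ($w{\left(h \right)} = 12 + 3 \cdot 1 h = 12 + 3 h$)
$\frac{9 \left(-12 + W{\left(-2 \right)}\right)}{w{\left(-32 \right)}} = \frac{9 \left(-12 - \frac{6}{-2}\right)}{12 + 3 \left(-32\right)} = \frac{9 \left(-12 - -3\right)}{12 - 96} = \frac{9 \left(-12 + 3\right)}{-84} = 9 \left(-9\right) \left(- \frac{1}{84}\right) = \left(-81\right) \left(- \frac{1}{84}\right) = \frac{27}{28}$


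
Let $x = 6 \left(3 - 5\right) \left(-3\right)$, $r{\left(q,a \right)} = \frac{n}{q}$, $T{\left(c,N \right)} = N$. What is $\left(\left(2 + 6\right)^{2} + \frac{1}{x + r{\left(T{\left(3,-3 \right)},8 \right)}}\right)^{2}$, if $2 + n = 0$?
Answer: $\frac{49603849}{12100} \approx 4099.5$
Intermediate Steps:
$n = -2$ ($n = -2 + 0 = -2$)
$r{\left(q,a \right)} = - \frac{2}{q}$
$x = 36$ ($x = 6 \left(\left(-2\right) \left(-3\right)\right) = 6 \cdot 6 = 36$)
$\left(\left(2 + 6\right)^{2} + \frac{1}{x + r{\left(T{\left(3,-3 \right)},8 \right)}}\right)^{2} = \left(\left(2 + 6\right)^{2} + \frac{1}{36 - \frac{2}{-3}}\right)^{2} = \left(8^{2} + \frac{1}{36 - - \frac{2}{3}}\right)^{2} = \left(64 + \frac{1}{36 + \frac{2}{3}}\right)^{2} = \left(64 + \frac{1}{\frac{110}{3}}\right)^{2} = \left(64 + \frac{3}{110}\right)^{2} = \left(\frac{7043}{110}\right)^{2} = \frac{49603849}{12100}$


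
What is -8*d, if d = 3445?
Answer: -27560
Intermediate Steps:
-8*d = -8*3445 = -27560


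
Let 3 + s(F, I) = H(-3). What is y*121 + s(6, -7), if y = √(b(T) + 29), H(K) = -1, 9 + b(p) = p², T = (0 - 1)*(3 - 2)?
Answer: -4 + 121*√21 ≈ 550.49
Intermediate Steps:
T = -1 (T = -1*1 = -1)
b(p) = -9 + p²
s(F, I) = -4 (s(F, I) = -3 - 1 = -4)
y = √21 (y = √((-9 + (-1)²) + 29) = √((-9 + 1) + 29) = √(-8 + 29) = √21 ≈ 4.5826)
y*121 + s(6, -7) = √21*121 - 4 = 121*√21 - 4 = -4 + 121*√21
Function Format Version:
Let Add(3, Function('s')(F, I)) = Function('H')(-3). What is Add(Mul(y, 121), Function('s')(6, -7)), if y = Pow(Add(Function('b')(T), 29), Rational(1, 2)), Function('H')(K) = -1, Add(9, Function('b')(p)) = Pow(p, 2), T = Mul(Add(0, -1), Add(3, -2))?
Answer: Add(-4, Mul(121, Pow(21, Rational(1, 2)))) ≈ 550.49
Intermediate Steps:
T = -1 (T = Mul(-1, 1) = -1)
Function('b')(p) = Add(-9, Pow(p, 2))
Function('s')(F, I) = -4 (Function('s')(F, I) = Add(-3, -1) = -4)
y = Pow(21, Rational(1, 2)) (y = Pow(Add(Add(-9, Pow(-1, 2)), 29), Rational(1, 2)) = Pow(Add(Add(-9, 1), 29), Rational(1, 2)) = Pow(Add(-8, 29), Rational(1, 2)) = Pow(21, Rational(1, 2)) ≈ 4.5826)
Add(Mul(y, 121), Function('s')(6, -7)) = Add(Mul(Pow(21, Rational(1, 2)), 121), -4) = Add(Mul(121, Pow(21, Rational(1, 2))), -4) = Add(-4, Mul(121, Pow(21, Rational(1, 2))))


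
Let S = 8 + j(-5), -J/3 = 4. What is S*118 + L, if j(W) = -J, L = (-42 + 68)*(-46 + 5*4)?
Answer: 1684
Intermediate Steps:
J = -12 (J = -3*4 = -12)
L = -676 (L = 26*(-46 + 20) = 26*(-26) = -676)
j(W) = 12 (j(W) = -1*(-12) = 12)
S = 20 (S = 8 + 12 = 20)
S*118 + L = 20*118 - 676 = 2360 - 676 = 1684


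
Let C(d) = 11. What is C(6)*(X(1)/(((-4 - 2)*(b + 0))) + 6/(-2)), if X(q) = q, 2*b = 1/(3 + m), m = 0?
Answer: -44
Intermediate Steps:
b = ⅙ (b = 1/(2*(3 + 0)) = (½)/3 = (½)*(⅓) = ⅙ ≈ 0.16667)
C(6)*(X(1)/(((-4 - 2)*(b + 0))) + 6/(-2)) = 11*(1/((-4 - 2)*(⅙ + 0)) + 6/(-2)) = 11*(1/(-6*⅙) + 6*(-½)) = 11*(1/(-1) - 3) = 11*(1*(-1) - 3) = 11*(-1 - 3) = 11*(-4) = -44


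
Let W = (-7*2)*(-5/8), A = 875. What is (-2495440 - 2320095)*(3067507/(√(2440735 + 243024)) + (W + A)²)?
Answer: -60176008855375/16 - 14771687321245*√2683759/2683759 ≈ -3.7700e+12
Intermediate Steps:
W = 35/4 (W = -(-70)/8 = -14*(-5/8) = 35/4 ≈ 8.7500)
(-2495440 - 2320095)*(3067507/(√(2440735 + 243024)) + (W + A)²) = (-2495440 - 2320095)*(3067507/(√(2440735 + 243024)) + (35/4 + 875)²) = -4815535*(3067507/(√2683759) + (3535/4)²) = -4815535*(3067507*(√2683759/2683759) + 12496225/16) = -4815535*(3067507*√2683759/2683759 + 12496225/16) = -4815535*(12496225/16 + 3067507*√2683759/2683759) = -60176008855375/16 - 14771687321245*√2683759/2683759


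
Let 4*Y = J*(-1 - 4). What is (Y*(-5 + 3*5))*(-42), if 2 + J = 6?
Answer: 2100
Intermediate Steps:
J = 4 (J = -2 + 6 = 4)
Y = -5 (Y = (4*(-1 - 4))/4 = (4*(-5))/4 = (¼)*(-20) = -5)
(Y*(-5 + 3*5))*(-42) = -5*(-5 + 3*5)*(-42) = -5*(-5 + 15)*(-42) = -5*10*(-42) = -50*(-42) = 2100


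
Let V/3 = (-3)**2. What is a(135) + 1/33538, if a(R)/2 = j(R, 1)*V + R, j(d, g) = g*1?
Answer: 10866313/33538 ≈ 324.00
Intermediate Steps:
V = 27 (V = 3*(-3)**2 = 3*9 = 27)
j(d, g) = g
a(R) = 54 + 2*R (a(R) = 2*(1*27 + R) = 2*(27 + R) = 54 + 2*R)
a(135) + 1/33538 = (54 + 2*135) + 1/33538 = (54 + 270) + 1/33538 = 324 + 1/33538 = 10866313/33538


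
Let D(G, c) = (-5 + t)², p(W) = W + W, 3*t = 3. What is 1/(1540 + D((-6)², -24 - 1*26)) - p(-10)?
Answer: 31121/1556 ≈ 20.001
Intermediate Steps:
t = 1 (t = (⅓)*3 = 1)
p(W) = 2*W
D(G, c) = 16 (D(G, c) = (-5 + 1)² = (-4)² = 16)
1/(1540 + D((-6)², -24 - 1*26)) - p(-10) = 1/(1540 + 16) - 2*(-10) = 1/1556 - 1*(-20) = 1/1556 + 20 = 31121/1556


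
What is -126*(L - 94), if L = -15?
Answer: 13734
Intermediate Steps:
-126*(L - 94) = -126*(-15 - 94) = -126*(-109) = 13734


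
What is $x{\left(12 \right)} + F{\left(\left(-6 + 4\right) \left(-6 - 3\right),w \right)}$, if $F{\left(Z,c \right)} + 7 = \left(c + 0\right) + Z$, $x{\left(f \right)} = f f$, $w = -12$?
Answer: $143$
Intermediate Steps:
$x{\left(f \right)} = f^{2}$
$F{\left(Z,c \right)} = -7 + Z + c$ ($F{\left(Z,c \right)} = -7 + \left(\left(c + 0\right) + Z\right) = -7 + \left(c + Z\right) = -7 + \left(Z + c\right) = -7 + Z + c$)
$x{\left(12 \right)} + F{\left(\left(-6 + 4\right) \left(-6 - 3\right),w \right)} = 12^{2} - \left(19 - \left(-6 + 4\right) \left(-6 - 3\right)\right) = 144 - 1 = 143$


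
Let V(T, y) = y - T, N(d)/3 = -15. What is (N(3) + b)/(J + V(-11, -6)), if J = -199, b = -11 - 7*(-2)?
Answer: 21/97 ≈ 0.21649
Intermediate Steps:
N(d) = -45 (N(d) = 3*(-15) = -45)
b = 3 (b = -11 + 14 = 3)
(N(3) + b)/(J + V(-11, -6)) = (-45 + 3)/(-199 + (-6 - 1*(-11))) = -42/(-199 + (-6 + 11)) = -42/(-199 + 5) = -42/(-194) = -42*(-1/194) = 21/97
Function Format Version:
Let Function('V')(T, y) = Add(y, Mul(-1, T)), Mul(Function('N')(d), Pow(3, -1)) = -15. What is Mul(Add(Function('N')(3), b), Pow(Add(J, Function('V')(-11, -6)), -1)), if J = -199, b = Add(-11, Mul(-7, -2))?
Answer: Rational(21, 97) ≈ 0.21649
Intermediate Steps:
Function('N')(d) = -45 (Function('N')(d) = Mul(3, -15) = -45)
b = 3 (b = Add(-11, 14) = 3)
Mul(Add(Function('N')(3), b), Pow(Add(J, Function('V')(-11, -6)), -1)) = Mul(Add(-45, 3), Pow(Add(-199, Add(-6, Mul(-1, -11))), -1)) = Mul(-42, Pow(Add(-199, Add(-6, 11)), -1)) = Mul(-42, Pow(Add(-199, 5), -1)) = Mul(-42, Pow(-194, -1)) = Mul(-42, Rational(-1, 194)) = Rational(21, 97)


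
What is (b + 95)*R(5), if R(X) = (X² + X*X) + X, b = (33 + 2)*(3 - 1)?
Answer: 9075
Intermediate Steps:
b = 70 (b = 35*2 = 70)
R(X) = X + 2*X² (R(X) = (X² + X²) + X = 2*X² + X = X + 2*X²)
(b + 95)*R(5) = (70 + 95)*(5*(1 + 2*5)) = 165*(5*(1 + 10)) = 165*(5*11) = 165*55 = 9075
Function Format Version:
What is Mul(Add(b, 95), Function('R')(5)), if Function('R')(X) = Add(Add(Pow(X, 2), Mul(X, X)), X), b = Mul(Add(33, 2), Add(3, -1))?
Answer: 9075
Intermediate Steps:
b = 70 (b = Mul(35, 2) = 70)
Function('R')(X) = Add(X, Mul(2, Pow(X, 2))) (Function('R')(X) = Add(Add(Pow(X, 2), Pow(X, 2)), X) = Add(Mul(2, Pow(X, 2)), X) = Add(X, Mul(2, Pow(X, 2))))
Mul(Add(b, 95), Function('R')(5)) = Mul(Add(70, 95), Mul(5, Add(1, Mul(2, 5)))) = Mul(165, Mul(5, Add(1, 10))) = Mul(165, Mul(5, 11)) = Mul(165, 55) = 9075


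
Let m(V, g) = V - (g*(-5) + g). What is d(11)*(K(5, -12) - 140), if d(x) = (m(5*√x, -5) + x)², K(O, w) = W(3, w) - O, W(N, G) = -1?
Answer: -51976 + 13140*√11 ≈ -8395.5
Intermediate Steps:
m(V, g) = V + 4*g (m(V, g) = V - (-5*g + g) = V - (-4)*g = V + 4*g)
K(O, w) = -1 - O
d(x) = (-20 + x + 5*√x)² (d(x) = ((5*√x + 4*(-5)) + x)² = ((5*√x - 20) + x)² = ((-20 + 5*√x) + x)² = (-20 + x + 5*√x)²)
d(11)*(K(5, -12) - 140) = (-20 + 11 + 5*√11)²*((-1 - 1*5) - 140) = (-9 + 5*√11)²*((-1 - 5) - 140) = (-9 + 5*√11)²*(-6 - 140) = (-9 + 5*√11)²*(-146) = -146*(-9 + 5*√11)²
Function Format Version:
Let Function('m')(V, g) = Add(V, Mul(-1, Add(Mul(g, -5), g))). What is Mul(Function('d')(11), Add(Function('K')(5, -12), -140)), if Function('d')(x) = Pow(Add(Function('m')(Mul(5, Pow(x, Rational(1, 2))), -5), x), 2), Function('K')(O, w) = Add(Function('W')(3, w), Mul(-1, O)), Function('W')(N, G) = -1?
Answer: Add(-51976, Mul(13140, Pow(11, Rational(1, 2)))) ≈ -8395.5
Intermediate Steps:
Function('m')(V, g) = Add(V, Mul(4, g)) (Function('m')(V, g) = Add(V, Mul(-1, Add(Mul(-5, g), g))) = Add(V, Mul(-1, Mul(-4, g))) = Add(V, Mul(4, g)))
Function('K')(O, w) = Add(-1, Mul(-1, O))
Function('d')(x) = Pow(Add(-20, x, Mul(5, Pow(x, Rational(1, 2)))), 2) (Function('d')(x) = Pow(Add(Add(Mul(5, Pow(x, Rational(1, 2))), Mul(4, -5)), x), 2) = Pow(Add(Add(Mul(5, Pow(x, Rational(1, 2))), -20), x), 2) = Pow(Add(Add(-20, Mul(5, Pow(x, Rational(1, 2)))), x), 2) = Pow(Add(-20, x, Mul(5, Pow(x, Rational(1, 2)))), 2))
Mul(Function('d')(11), Add(Function('K')(5, -12), -140)) = Mul(Pow(Add(-20, 11, Mul(5, Pow(11, Rational(1, 2)))), 2), Add(Add(-1, Mul(-1, 5)), -140)) = Mul(Pow(Add(-9, Mul(5, Pow(11, Rational(1, 2)))), 2), Add(Add(-1, -5), -140)) = Mul(Pow(Add(-9, Mul(5, Pow(11, Rational(1, 2)))), 2), Add(-6, -140)) = Mul(Pow(Add(-9, Mul(5, Pow(11, Rational(1, 2)))), 2), -146) = Mul(-146, Pow(Add(-9, Mul(5, Pow(11, Rational(1, 2)))), 2))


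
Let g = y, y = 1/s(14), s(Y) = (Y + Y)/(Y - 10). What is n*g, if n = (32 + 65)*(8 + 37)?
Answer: 4365/7 ≈ 623.57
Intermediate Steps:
s(Y) = 2*Y/(-10 + Y) (s(Y) = (2*Y)/(-10 + Y) = 2*Y/(-10 + Y))
n = 4365 (n = 97*45 = 4365)
y = 1/7 (y = 1/(2*14/(-10 + 14)) = 1/(2*14/4) = 1/(2*14*(1/4)) = 1/7 ≈ 0.14286)
g = 1/7 ≈ 0.14286
n*g = 4365*(1/7) = 4365/7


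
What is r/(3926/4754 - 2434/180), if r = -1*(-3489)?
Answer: -746401770/2716139 ≈ -274.80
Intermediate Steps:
r = 3489
r/(3926/4754 - 2434/180) = 3489/(3926/4754 - 2434/180) = 3489/(3926*(1/4754) - 2434*1/180) = 3489/(1963/2377 - 1217/90) = 3489/(-2716139/213930) = 3489*(-213930/2716139) = -746401770/2716139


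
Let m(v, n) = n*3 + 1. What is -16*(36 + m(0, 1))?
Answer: -640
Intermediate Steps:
m(v, n) = 1 + 3*n (m(v, n) = 3*n + 1 = 1 + 3*n)
-16*(36 + m(0, 1)) = -16*(36 + (1 + 3*1)) = -16*(36 + (1 + 3)) = -16*(36 + 4) = -16*40 = -640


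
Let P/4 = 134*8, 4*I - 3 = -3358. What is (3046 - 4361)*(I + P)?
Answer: -18143055/4 ≈ -4.5358e+6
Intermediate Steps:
I = -3355/4 (I = ¾ + (¼)*(-3358) = ¾ - 1679/2 = -3355/4 ≈ -838.75)
P = 4288 (P = 4*(134*8) = 4*1072 = 4288)
(3046 - 4361)*(I + P) = (3046 - 4361)*(-3355/4 + 4288) = -1315*13797/4 = -18143055/4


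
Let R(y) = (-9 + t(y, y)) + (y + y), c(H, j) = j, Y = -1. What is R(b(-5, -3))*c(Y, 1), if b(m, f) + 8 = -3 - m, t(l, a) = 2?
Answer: -19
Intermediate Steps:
b(m, f) = -11 - m (b(m, f) = -8 + (-3 - m) = -11 - m)
R(y) = -7 + 2*y (R(y) = (-9 + 2) + (y + y) = -7 + 2*y)
R(b(-5, -3))*c(Y, 1) = (-7 + 2*(-11 - 1*(-5)))*1 = (-7 + 2*(-11 + 5))*1 = (-7 + 2*(-6))*1 = (-7 - 12)*1 = -19*1 = -19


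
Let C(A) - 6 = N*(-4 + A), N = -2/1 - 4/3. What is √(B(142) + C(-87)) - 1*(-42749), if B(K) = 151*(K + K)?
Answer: 42749 + 2*√97185/3 ≈ 42957.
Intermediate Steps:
B(K) = 302*K (B(K) = 151*(2*K) = 302*K)
N = -10/3 (N = -2*1 - 4*⅓ = -2 - 4/3 = -10/3 ≈ -3.3333)
C(A) = 58/3 - 10*A/3 (C(A) = 6 - 10*(-4 + A)/3 = 6 + (40/3 - 10*A/3) = 58/3 - 10*A/3)
√(B(142) + C(-87)) - 1*(-42749) = √(302*142 + (58/3 - 10/3*(-87))) - 1*(-42749) = √(42884 + (58/3 + 290)) + 42749 = √(42884 + 928/3) + 42749 = √(129580/3) + 42749 = 2*√97185/3 + 42749 = 42749 + 2*√97185/3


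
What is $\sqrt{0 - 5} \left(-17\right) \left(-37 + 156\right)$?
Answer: $- 2023 i \sqrt{5} \approx - 4523.6 i$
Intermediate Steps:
$\sqrt{0 - 5} \left(-17\right) \left(-37 + 156\right) = \sqrt{-5} \left(-17\right) 119 = i \sqrt{5} \left(-17\right) 119 = - 17 i \sqrt{5} \cdot 119 = - 2023 i \sqrt{5}$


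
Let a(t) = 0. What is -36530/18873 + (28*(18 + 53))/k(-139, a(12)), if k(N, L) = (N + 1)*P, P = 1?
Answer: -7093444/434079 ≈ -16.341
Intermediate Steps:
k(N, L) = 1 + N (k(N, L) = (N + 1)*1 = (1 + N)*1 = 1 + N)
-36530/18873 + (28*(18 + 53))/k(-139, a(12)) = -36530/18873 + (28*(18 + 53))/(1 - 139) = -36530*1/18873 + (28*71)/(-138) = -36530/18873 + 1988*(-1/138) = -36530/18873 - 994/69 = -7093444/434079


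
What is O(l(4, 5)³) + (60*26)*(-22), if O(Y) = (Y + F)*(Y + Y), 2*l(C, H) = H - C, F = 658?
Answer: -1092975/32 ≈ -34156.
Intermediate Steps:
l(C, H) = H/2 - C/2 (l(C, H) = (H - C)/2 = H/2 - C/2)
O(Y) = 2*Y*(658 + Y) (O(Y) = (Y + 658)*(Y + Y) = (658 + Y)*(2*Y) = 2*Y*(658 + Y))
O(l(4, 5)³) + (60*26)*(-22) = 2*((½)*5 - ½*4)³*(658 + ((½)*5 - ½*4)³) + (60*26)*(-22) = 2*(5/2 - 2)³*(658 + (5/2 - 2)³) + 1560*(-22) = 2*(½)³*(658 + (½)³) - 34320 = 2*(⅛)*(658 + ⅛) - 34320 = 2*(⅛)*(5265/8) - 34320 = 5265/32 - 34320 = -1092975/32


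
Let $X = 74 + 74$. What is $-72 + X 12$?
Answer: $1704$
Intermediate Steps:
$X = 148$
$-72 + X 12 = -72 + 148 \cdot 12 = -72 + 1776 = 1704$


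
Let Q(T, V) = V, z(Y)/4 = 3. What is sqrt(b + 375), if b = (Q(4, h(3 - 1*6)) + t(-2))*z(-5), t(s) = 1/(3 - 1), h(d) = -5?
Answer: sqrt(321) ≈ 17.916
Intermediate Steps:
z(Y) = 12 (z(Y) = 4*3 = 12)
t(s) = 1/2
b = -54 (b = (-5 + 1/2)*12 = -9/2*12 = -54)
sqrt(b + 375) = sqrt(-54 + 375) = sqrt(321)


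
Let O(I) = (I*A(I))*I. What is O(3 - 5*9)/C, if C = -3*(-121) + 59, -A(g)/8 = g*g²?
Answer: 522764928/211 ≈ 2.4776e+6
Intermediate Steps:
A(g) = -8*g³ (A(g) = -8*g*g² = -8*g³)
C = 422 (C = 363 + 59 = 422)
O(I) = -8*I⁵ (O(I) = (I*(-8*I³))*I = (-8*I⁴)*I = -8*I⁵)
O(3 - 5*9)/C = -8*(3 - 5*9)⁵/422 = -8*(3 - 45)⁵*(1/422) = -8*(-42)⁵*(1/422) = -8*(-130691232)*(1/422) = 1045529856*(1/422) = 522764928/211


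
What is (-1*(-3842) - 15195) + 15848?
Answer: 4495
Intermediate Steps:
(-1*(-3842) - 15195) + 15848 = (3842 - 15195) + 15848 = -11353 + 15848 = 4495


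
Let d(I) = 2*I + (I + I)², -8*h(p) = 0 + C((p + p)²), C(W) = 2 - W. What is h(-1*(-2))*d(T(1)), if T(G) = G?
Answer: 21/2 ≈ 10.500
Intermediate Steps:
h(p) = -¼ + p²/2 (h(p) = -(0 + (2 - (p + p)²))/8 = -(0 + (2 - (2*p)²))/8 = -(0 + (2 - 4*p²))/8 = -(2 - 4*p²)/8 = -¼ + p²/2)
d(I) = 2*I + 4*I² (d(I) = 2*I + (2*I)² = 2*I + 4*I²)
h(-1*(-2))*d(T(1)) = (-¼ + (-1*(-2))²/2)*(2*1*(1 + 2*1)) = (-¼ + (½)*2²)*(2*1*(1 + 2)) = (-¼ + (½)*4)*(2*1*3) = (-¼ + 2)*6 = (7/4)*6 = 21/2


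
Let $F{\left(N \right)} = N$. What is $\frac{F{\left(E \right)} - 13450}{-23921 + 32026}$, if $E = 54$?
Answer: $- \frac{13396}{8105} \approx -1.6528$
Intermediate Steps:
$\frac{F{\left(E \right)} - 13450}{-23921 + 32026} = \frac{54 - 13450}{-23921 + 32026} = - \frac{13396}{8105}$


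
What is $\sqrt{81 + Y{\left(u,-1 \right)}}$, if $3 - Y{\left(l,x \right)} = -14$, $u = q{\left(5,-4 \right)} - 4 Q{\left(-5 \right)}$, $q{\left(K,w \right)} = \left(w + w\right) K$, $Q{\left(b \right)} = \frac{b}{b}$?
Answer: $7 \sqrt{2} \approx 9.8995$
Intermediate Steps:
$Q{\left(b \right)} = 1$
$q{\left(K,w \right)} = 2 K w$ ($q{\left(K,w \right)} = 2 w K = 2 K w$)
$u = -44$ ($u = 2 \cdot 5 \left(-4\right) - 4 = -40 - 4 = -44$)
$Y{\left(l,x \right)} = 17$ ($Y{\left(l,x \right)} = 3 - -14 = 3 + 14 = 17$)
$\sqrt{81 + Y{\left(u,-1 \right)}} = \sqrt{81 + 17} = \sqrt{98} = 7 \sqrt{2}$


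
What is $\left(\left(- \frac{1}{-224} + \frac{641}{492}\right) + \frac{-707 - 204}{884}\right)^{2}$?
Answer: $\frac{2840003523361}{37075823576064} \approx 0.0766$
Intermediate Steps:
$\left(\left(- \frac{1}{-224} + \frac{641}{492}\right) + \frac{-707 - 204}{884}\right)^{2} = \left(\left(\left(-1\right) \left(- \frac{1}{224}\right) + 641 \cdot \frac{1}{492}\right) - \frac{911}{884}\right)^{2} = \left(\left(\frac{1}{224} + \frac{641}{492}\right) - \frac{911}{884}\right)^{2} = \left(\frac{36019}{27552} - \frac{911}{884}\right)^{2} = \left(\frac{1685231}{6088992}\right)^{2} = \frac{2840003523361}{37075823576064}$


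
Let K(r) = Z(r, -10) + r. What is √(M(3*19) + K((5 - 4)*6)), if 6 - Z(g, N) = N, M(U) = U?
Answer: √79 ≈ 8.8882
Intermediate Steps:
Z(g, N) = 6 - N
K(r) = 16 + r (K(r) = (6 - 1*(-10)) + r = (6 + 10) + r = 16 + r)
√(M(3*19) + K((5 - 4)*6)) = √(3*19 + (16 + (5 - 4)*6)) = √(57 + (16 + 1*6)) = √(57 + (16 + 6)) = √(57 + 22) = √79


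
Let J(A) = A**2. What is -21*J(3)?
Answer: -189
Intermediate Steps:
-21*J(3) = -21*3**2 = -21*9 = -189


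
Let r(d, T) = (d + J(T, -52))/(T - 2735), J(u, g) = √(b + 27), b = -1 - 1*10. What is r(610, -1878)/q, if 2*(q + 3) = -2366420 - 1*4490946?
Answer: 307/7908264259 ≈ 3.8820e-8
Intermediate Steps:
b = -11 (b = -1 - 10 = -11)
J(u, g) = 4 (J(u, g) = √(-11 + 27) = √16 = 4)
q = -3428686 (q = -3 + (-2366420 - 1*4490946)/2 = -3 + (-2366420 - 4490946)/2 = -3 + (½)*(-6857366) = -3 - 3428683 = -3428686)
r(d, T) = (4 + d)/(-2735 + T) (r(d, T) = (d + 4)/(T - 2735) = (4 + d)/(-2735 + T))
r(610, -1878)/q = ((4 + 610)/(-2735 - 1878))/(-3428686) = (614/(-4613))*(-1/3428686) = -1/4613*614*(-1/3428686) = -614/4613*(-1/3428686) = 307/7908264259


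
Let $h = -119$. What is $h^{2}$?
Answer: $14161$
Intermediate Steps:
$h^{2} = \left(-119\right)^{2} = 14161$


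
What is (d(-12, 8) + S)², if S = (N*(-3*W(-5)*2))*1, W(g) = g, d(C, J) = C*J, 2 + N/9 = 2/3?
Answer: 207936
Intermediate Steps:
N = -12 (N = -18 + 9*(2/3) = -18 + 9*(2*(⅓)) = -18 + 9*(⅔) = -18 + 6 = -12)
S = -360 (S = -12*(-3*(-5))*2*1 = -180*2*1 = -12*30*1 = -360*1 = -360)
(d(-12, 8) + S)² = (-12*8 - 360)² = (-96 - 360)² = (-456)² = 207936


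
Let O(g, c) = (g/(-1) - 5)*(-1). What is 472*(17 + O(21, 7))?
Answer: 20296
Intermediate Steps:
O(g, c) = 5 + g (O(g, c) = (g*(-1) - 5)*(-1) = (-g - 5)*(-1) = (-5 - g)*(-1) = 5 + g)
472*(17 + O(21, 7)) = 472*(17 + (5 + 21)) = 472*(17 + 26) = 472*43 = 20296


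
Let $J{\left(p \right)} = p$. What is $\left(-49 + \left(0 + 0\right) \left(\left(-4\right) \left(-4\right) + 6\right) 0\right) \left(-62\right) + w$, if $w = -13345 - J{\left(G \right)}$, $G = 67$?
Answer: $-10374$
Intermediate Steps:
$w = -13412$ ($w = -13345 - 67 = -13412$)
$\left(-49 + \left(0 + 0\right) \left(\left(-4\right) \left(-4\right) + 6\right) 0\right) \left(-62\right) + w = \left(-49 + \left(0 + 0\right) \left(\left(-4\right) \left(-4\right) + 6\right) 0\right) \left(-62\right) - 13412 = \left(-49 + 0 \left(16 + 6\right) 0\right) \left(-62\right) - 13412 = \left(-49 + 0 \cdot 22 \cdot 0\right) \left(-62\right) - 13412 = \left(-49 + 0 \cdot 0\right) \left(-62\right) - 13412 = \left(-49 + 0\right) \left(-62\right) - 13412 = \left(-49\right) \left(-62\right) - 13412 = 3038 - 13412 = -10374$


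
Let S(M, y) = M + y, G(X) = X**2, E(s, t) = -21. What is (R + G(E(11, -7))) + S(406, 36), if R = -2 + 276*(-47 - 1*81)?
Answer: -34447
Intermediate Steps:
R = -35330 (R = -2 + 276*(-47 - 81) = -2 + 276*(-128) = -2 - 35328 = -35330)
(R + G(E(11, -7))) + S(406, 36) = (-35330 + (-21)**2) + (406 + 36) = (-35330 + 441) + 442 = -34889 + 442 = -34447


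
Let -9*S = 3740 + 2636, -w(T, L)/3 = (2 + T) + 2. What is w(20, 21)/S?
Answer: 81/797 ≈ 0.10163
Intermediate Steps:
w(T, L) = -12 - 3*T (w(T, L) = -3*((2 + T) + 2) = -3*(4 + T) = -12 - 3*T)
S = -6376/9 (S = -(3740 + 2636)/9 = -⅑*6376 = -6376/9 ≈ -708.44)
w(20, 21)/S = (-12 - 3*20)/(-6376/9) = (-12 - 60)*(-9/6376) = -72*(-9/6376) = 81/797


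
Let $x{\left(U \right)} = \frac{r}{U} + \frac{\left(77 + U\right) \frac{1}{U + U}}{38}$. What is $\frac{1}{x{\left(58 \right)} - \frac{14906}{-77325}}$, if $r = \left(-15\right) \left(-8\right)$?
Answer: $\frac{340848600}{781348523} \approx 0.43623$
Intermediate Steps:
$r = 120$
$x{\left(U \right)} = \frac{120}{U} + \frac{77 + U}{76 U}$ ($x{\left(U \right)} = \frac{120}{U} + \frac{\left(77 + U\right) \frac{1}{U + U}}{38} = \frac{120}{U} + \frac{77 + U}{2 U} \frac{1}{38} = \frac{120}{U} + \frac{77 + U}{76 U}$)
$\frac{1}{x{\left(58 \right)} - \frac{14906}{-77325}} = \frac{1}{\frac{9197 + 58}{76 \cdot 58} - \frac{14906}{-77325}} = \frac{1}{\frac{1}{76} \cdot \frac{1}{58} \cdot 9255 - - \frac{14906}{77325}} = \frac{1}{\frac{9255}{4408} + \frac{14906}{77325}} = \frac{1}{\frac{781348523}{340848600}} = \frac{340848600}{781348523}$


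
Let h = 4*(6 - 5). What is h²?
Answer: 16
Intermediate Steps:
h = 4 (h = 4*1 = 4)
h² = 4² = 16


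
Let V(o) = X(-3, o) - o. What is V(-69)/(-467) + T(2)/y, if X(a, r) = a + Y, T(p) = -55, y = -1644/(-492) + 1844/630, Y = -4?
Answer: -336741109/37806919 ≈ -8.9069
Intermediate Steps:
y = 80957/12915 (y = -1644*(-1/492) + 1844*(1/630) = 137/41 + 922/315 = 80957/12915 ≈ 6.2684)
X(a, r) = -4 + a (X(a, r) = a - 4 = -4 + a)
V(o) = -7 - o (V(o) = (-4 - 3) - o = -7 - o)
V(-69)/(-467) + T(2)/y = (-7 - 1*(-69))/(-467) - 55/80957/12915 = (-7 + 69)*(-1/467) - 55*12915/80957 = 62*(-1/467) - 710325/80957 = -62/467 - 710325/80957 = -336741109/37806919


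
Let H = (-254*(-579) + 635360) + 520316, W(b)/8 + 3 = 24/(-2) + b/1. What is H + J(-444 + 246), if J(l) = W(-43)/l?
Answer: 128971690/99 ≈ 1.3027e+6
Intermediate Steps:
W(b) = -120 + 8*b (W(b) = -24 + 8*(24/(-2) + b/1) = -24 + 8*(24*(-1/2) + b*1) = -24 + 8*(-12 + b) = -24 + (-96 + 8*b) = -120 + 8*b)
H = 1302742 (H = (147066 + 635360) + 520316 = 782426 + 520316 = 1302742)
J(l) = -464/l (J(l) = (-120 + 8*(-43))/l = (-120 - 344)/l = -464/l)
H + J(-444 + 246) = 1302742 - 464/(-444 + 246) = 1302742 - 464/(-198) = 1302742 - 464*(-1/198) = 1302742 + 232/99 = 128971690/99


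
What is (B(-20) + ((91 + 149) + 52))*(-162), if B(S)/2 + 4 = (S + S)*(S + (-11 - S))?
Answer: -188568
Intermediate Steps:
B(S) = -8 - 44*S (B(S) = -8 + 2*((S + S)*(S + (-11 - S))) = -8 + 2*((2*S)*(-11)) = -8 + 2*(-22*S) = -8 - 44*S)
(B(-20) + ((91 + 149) + 52))*(-162) = ((-8 - 44*(-20)) + ((91 + 149) + 52))*(-162) = ((-8 + 880) + (240 + 52))*(-162) = (872 + 292)*(-162) = 1164*(-162) = -188568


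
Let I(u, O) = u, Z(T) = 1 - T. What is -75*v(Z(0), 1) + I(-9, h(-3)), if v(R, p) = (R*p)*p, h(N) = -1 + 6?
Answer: -84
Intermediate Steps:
h(N) = 5
v(R, p) = R*p²
-75*v(Z(0), 1) + I(-9, h(-3)) = -75*(1 - 1*0)*1² - 9 = -75*(1 + 0) - 9 = -75 - 9 = -84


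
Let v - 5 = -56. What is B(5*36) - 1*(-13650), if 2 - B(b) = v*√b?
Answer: 13652 + 306*√5 ≈ 14336.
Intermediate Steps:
v = -51 (v = 5 - 56 = -51)
B(b) = 2 + 51*√b (B(b) = 2 - (-51)*√b = 2 + 51*√b)
B(5*36) - 1*(-13650) = (2 + 51*√(5*36)) - 1*(-13650) = (2 + 51*√180) + 13650 = (2 + 51*(6*√5)) + 13650 = (2 + 306*√5) + 13650 = 13652 + 306*√5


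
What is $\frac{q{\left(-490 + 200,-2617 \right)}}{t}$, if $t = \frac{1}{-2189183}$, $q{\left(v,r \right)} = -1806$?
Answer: $3953664498$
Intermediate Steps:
$t = - \frac{1}{2189183} \approx -4.5679 \cdot 10^{-7}$
$\frac{q{\left(-490 + 200,-2617 \right)}}{t} = - \frac{1806}{- \frac{1}{2189183}} = \left(-1806\right) \left(-2189183\right) = 3953664498$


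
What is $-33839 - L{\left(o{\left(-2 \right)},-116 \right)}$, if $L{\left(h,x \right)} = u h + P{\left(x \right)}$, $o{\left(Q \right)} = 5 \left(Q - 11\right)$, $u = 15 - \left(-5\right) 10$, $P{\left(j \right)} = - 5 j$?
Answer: $-30194$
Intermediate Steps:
$u = 65$ ($u = 15 - -50 = 15 + 50 = 65$)
$o{\left(Q \right)} = -55 + 5 Q$ ($o{\left(Q \right)} = 5 \left(-11 + Q\right) = -55 + 5 Q$)
$L{\left(h,x \right)} = - 5 x + 65 h$ ($L{\left(h,x \right)} = 65 h - 5 x = - 5 x + 65 h$)
$-33839 - L{\left(o{\left(-2 \right)},-116 \right)} = -33839 - \left(\left(-5\right) \left(-116\right) + 65 \left(-55 + 5 \left(-2\right)\right)\right) = -33839 - \left(580 + 65 \left(-55 - 10\right)\right) = -33839 - \left(580 + 65 \left(-65\right)\right) = -33839 - \left(580 - 4225\right) = -33839 - -3645 = -33839 + 3645 = -30194$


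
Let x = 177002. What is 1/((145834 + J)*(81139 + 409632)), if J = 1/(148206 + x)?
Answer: 325208/23275493643427683 ≈ 1.3972e-11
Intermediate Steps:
J = 1/325208 (J = 1/(148206 + 177002) = 1/325208 ≈ 3.0750e-6)
1/((145834 + J)*(81139 + 409632)) = 1/((145834 + 1/325208)*(81139 + 409632)) = 1/((47426383473/325208)*490771) = 1/(23275493643427683/325208) = 325208/23275493643427683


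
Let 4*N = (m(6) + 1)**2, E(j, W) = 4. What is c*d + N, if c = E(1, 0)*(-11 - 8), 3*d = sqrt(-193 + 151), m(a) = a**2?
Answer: 1369/4 - 76*I*sqrt(42)/3 ≈ 342.25 - 164.18*I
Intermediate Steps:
N = 1369/4 (N = (6**2 + 1)**2/4 = (36 + 1)**2/4 = (1/4)*37**2 = (1/4)*1369 = 1369/4 ≈ 342.25)
d = I*sqrt(42)/3 (d = sqrt(-193 + 151)/3 = sqrt(-42)/3 = (I*sqrt(42))/3 = I*sqrt(42)/3 ≈ 2.1602*I)
c = -76 (c = 4*(-11 - 8) = 4*(-19) = -76)
c*d + N = -76*I*sqrt(42)/3 + 1369/4 = 1369/4 - 76*I*sqrt(42)/3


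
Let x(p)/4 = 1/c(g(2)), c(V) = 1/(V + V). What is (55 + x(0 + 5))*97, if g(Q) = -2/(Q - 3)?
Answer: 6887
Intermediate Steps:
g(Q) = -2/(-3 + Q)
c(V) = 1/(2*V)
x(p) = 16 (x(p) = 4/((1/(2*((-2/(-3 + 2)))))) = 4/((1/(2*((-2/(-1)))))) = 4/((1/(2*((-2*(-1)))))) = 4/(((½)/2)) = 4/(((½)*(½))) = 4/(¼) = 4*4 = 16)
(55 + x(0 + 5))*97 = (55 + 16)*97 = 71*97 = 6887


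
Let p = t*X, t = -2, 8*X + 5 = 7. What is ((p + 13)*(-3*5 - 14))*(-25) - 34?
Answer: 18057/2 ≈ 9028.5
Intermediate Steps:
X = 1/4 (X = -5/8 + (1/8)*7 = -5/8 + 7/8 = 1/4 ≈ 0.25000)
p = -1/2 (p = -2*1/4 = -1/2 ≈ -0.50000)
((p + 13)*(-3*5 - 14))*(-25) - 34 = ((-1/2 + 13)*(-3*5 - 14))*(-25) - 34 = (25*(-15 - 14)/2)*(-25) - 34 = ((25/2)*(-29))*(-25) - 34 = -725/2*(-25) - 34 = 18125/2 - 34 = 18057/2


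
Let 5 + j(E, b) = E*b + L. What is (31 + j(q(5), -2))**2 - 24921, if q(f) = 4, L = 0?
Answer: -24597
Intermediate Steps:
j(E, b) = -5 + E*b (j(E, b) = -5 + (E*b + 0) = -5 + E*b)
(31 + j(q(5), -2))**2 - 24921 = (31 + (-5 + 4*(-2)))**2 - 24921 = (31 + (-5 - 8))**2 - 24921 = (31 - 13)**2 - 24921 = 18**2 - 24921 = 324 - 24921 = -24597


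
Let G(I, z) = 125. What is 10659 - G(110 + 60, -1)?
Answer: 10534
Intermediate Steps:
10659 - G(110 + 60, -1) = 10659 - 1*125 = 10659 - 125 = 10534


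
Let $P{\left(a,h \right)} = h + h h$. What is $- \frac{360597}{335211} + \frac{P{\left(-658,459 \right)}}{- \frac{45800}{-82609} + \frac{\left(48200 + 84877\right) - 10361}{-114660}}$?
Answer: $- \frac{55866051398026124989}{136487249545607} \approx -4.0931 \cdot 10^{5}$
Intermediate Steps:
$P{\left(a,h \right)} = h + h^{2}$
$- \frac{360597}{335211} + \frac{P{\left(-658,459 \right)}}{- \frac{45800}{-82609} + \frac{\left(48200 + 84877\right) - 10361}{-114660}} = - \frac{360597}{335211} + \frac{459 \left(1 + 459\right)}{- \frac{45800}{-82609} + \frac{\left(48200 + 84877\right) - 10361}{-114660}} = \left(-360597\right) \frac{1}{335211} + \frac{459 \cdot 460}{\left(-45800\right) \left(- \frac{1}{82609}\right) + \left(133077 - 10361\right) \left(- \frac{1}{114660}\right)} = - \frac{120199}{111737} + \frac{211140}{\frac{45800}{82609} + 122716 \left(- \frac{1}{114660}\right)} = - \frac{120199}{111737} + \frac{211140}{\frac{45800}{82609} - \frac{30679}{28665}} = - \frac{120199}{111737} + \frac{211140}{- \frac{1221504511}{2367986985}} = - \frac{120199}{111737} + 211140 \left(- \frac{2367986985}{1221504511}\right) = - \frac{120199}{111737} - \frac{499976772012900}{1221504511} = - \frac{55866051398026124989}{136487249545607}$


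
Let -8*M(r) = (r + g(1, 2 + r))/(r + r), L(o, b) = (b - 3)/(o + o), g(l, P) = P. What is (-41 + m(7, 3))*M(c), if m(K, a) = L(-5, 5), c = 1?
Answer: 103/10 ≈ 10.300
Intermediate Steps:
L(o, b) = (-3 + b)/(2*o) (L(o, b) = (-3 + b)/((2*o)) = (-3 + b)*(1/(2*o)) = (-3 + b)/(2*o))
m(K, a) = -⅕ (m(K, a) = (½)*(-3 + 5)/(-5) = (½)*(-⅕)*2 = -⅕)
M(r) = -(2 + 2*r)/(16*r) (M(r) = -(r + (2 + r))/(8*(r + r)) = -(2 + 2*r)/(8*(2*r)) = -(2 + 2*r)*1/(2*r)/8 = -(2 + 2*r)/(16*r))
(-41 + m(7, 3))*M(c) = (-41 - ⅕)*((⅛)*(-1 - 1*1)/1) = -103*(-1 - 1)/20 = -103*(-2)/20 = -206/5*(-¼) = 103/10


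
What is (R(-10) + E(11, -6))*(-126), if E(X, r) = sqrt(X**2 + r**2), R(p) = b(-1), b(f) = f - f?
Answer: -126*sqrt(157) ≈ -1578.8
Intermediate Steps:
b(f) = 0
R(p) = 0
(R(-10) + E(11, -6))*(-126) = (0 + sqrt(11**2 + (-6)**2))*(-126) = (0 + sqrt(121 + 36))*(-126) = (0 + sqrt(157))*(-126) = sqrt(157)*(-126) = -126*sqrt(157)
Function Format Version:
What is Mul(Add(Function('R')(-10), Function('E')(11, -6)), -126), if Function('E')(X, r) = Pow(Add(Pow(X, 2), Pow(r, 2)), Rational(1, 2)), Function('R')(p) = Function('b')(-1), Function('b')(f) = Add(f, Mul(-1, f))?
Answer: Mul(-126, Pow(157, Rational(1, 2))) ≈ -1578.8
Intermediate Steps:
Function('b')(f) = 0
Function('R')(p) = 0
Mul(Add(Function('R')(-10), Function('E')(11, -6)), -126) = Mul(Add(0, Pow(Add(Pow(11, 2), Pow(-6, 2)), Rational(1, 2))), -126) = Mul(Add(0, Pow(Add(121, 36), Rational(1, 2))), -126) = Mul(Add(0, Pow(157, Rational(1, 2))), -126) = Mul(Pow(157, Rational(1, 2)), -126) = Mul(-126, Pow(157, Rational(1, 2)))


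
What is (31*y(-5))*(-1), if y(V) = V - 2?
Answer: 217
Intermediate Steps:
y(V) = -2 + V
(31*y(-5))*(-1) = (31*(-2 - 5))*(-1) = (31*(-7))*(-1) = -217*(-1) = 217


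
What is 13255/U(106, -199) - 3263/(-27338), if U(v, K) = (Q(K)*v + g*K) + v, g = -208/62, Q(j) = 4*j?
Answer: -694172157/17712795953 ≈ -0.039190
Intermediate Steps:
g = -104/31 (g = -208*1/62 = -104/31 ≈ -3.3548)
U(v, K) = v - 104*K/31 + 4*K*v (U(v, K) = ((4*K)*v - 104*K/31) + v = (4*K*v - 104*K/31) + v = (-104*K/31 + 4*K*v) + v = v - 104*K/31 + 4*K*v)
13255/U(106, -199) - 3263/(-27338) = 13255/(106 - 104/31*(-199) + 4*(-199)*106) - 3263/(-27338) = 13255/(106 + 20696/31 - 84376) - 3263*(-1/27338) = 13255/(-2591674/31) + 3263/27338 = 13255*(-31/2591674) + 3263/27338 = -410905/2591674 + 3263/27338 = -694172157/17712795953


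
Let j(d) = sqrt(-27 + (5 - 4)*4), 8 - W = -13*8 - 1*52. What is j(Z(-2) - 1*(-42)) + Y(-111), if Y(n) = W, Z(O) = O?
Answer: 164 + I*sqrt(23) ≈ 164.0 + 4.7958*I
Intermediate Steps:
W = 164 (W = 8 - (-13*8 - 1*52) = 8 - (-104 - 52) = 8 - 1*(-156) = 8 + 156 = 164)
Y(n) = 164
j(d) = I*sqrt(23) (j(d) = sqrt(-27 + 1*4) = sqrt(-27 + 4) = sqrt(-23) = I*sqrt(23))
j(Z(-2) - 1*(-42)) + Y(-111) = I*sqrt(23) + 164 = 164 + I*sqrt(23)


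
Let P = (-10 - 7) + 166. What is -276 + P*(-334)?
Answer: -50042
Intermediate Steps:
P = 149 (P = -17 + 166 = 149)
-276 + P*(-334) = -276 + 149*(-334) = -276 - 49766 = -50042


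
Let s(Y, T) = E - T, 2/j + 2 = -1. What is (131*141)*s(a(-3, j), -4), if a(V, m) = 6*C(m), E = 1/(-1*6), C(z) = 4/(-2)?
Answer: 141611/2 ≈ 70806.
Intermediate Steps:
j = -⅔ (j = 2/(-2 - 1) = 2/(-3) = 2*(-⅓) = -⅔ ≈ -0.66667)
C(z) = -2 (C(z) = 4*(-½) = -2)
E = -⅙ (E = 1/(-6) = -⅙ ≈ -0.16667)
a(V, m) = -12 (a(V, m) = 6*(-2) = -12)
s(Y, T) = -⅙ - T
(131*141)*s(a(-3, j), -4) = (131*141)*(-⅙ - 1*(-4)) = 18471*(-⅙ + 4) = 18471*(23/6) = 141611/2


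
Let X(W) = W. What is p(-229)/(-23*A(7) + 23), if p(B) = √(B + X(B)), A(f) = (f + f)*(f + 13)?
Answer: -I*√458/6417 ≈ -0.003335*I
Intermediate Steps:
A(f) = 2*f*(13 + f) (A(f) = (2*f)*(13 + f) = 2*f*(13 + f))
p(B) = √2*√B (p(B) = √(B + B) = √(2*B) = √2*√B)
p(-229)/(-23*A(7) + 23) = (√2*√(-229))/(-46*7*(13 + 7) + 23) = (√2*(I*√229))/(-46*7*20 + 23) = (I*√458)/(-23*280 + 23) = (I*√458)/(-6440 + 23) = (I*√458)/(-6417) = (I*√458)*(-1/6417) = -I*√458/6417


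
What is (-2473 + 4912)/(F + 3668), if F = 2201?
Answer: 2439/5869 ≈ 0.41557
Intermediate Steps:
(-2473 + 4912)/(F + 3668) = (-2473 + 4912)/(2201 + 3668) = 2439/5869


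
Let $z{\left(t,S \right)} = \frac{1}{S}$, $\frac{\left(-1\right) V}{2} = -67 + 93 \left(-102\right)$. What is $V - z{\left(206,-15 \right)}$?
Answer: $\frac{286591}{15} \approx 19106.0$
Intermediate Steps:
$V = 19106$ ($V = - 2 \left(-67 + 93 \left(-102\right)\right) = - 2 \left(-67 - 9486\right) = \left(-2\right) \left(-9553\right) = 19106$)
$V - z{\left(206,-15 \right)} = 19106 - \frac{1}{-15} = 19106 - - \frac{1}{15} = 19106 + \frac{1}{15} = \frac{286591}{15}$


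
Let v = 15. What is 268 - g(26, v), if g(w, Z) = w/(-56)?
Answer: 7517/28 ≈ 268.46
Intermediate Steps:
g(w, Z) = -w/56 (g(w, Z) = w*(-1/56) = -w/56)
268 - g(26, v) = 268 - (-1)*26/56 = 268 - 1*(-13/28) = 268 + 13/28 = 7517/28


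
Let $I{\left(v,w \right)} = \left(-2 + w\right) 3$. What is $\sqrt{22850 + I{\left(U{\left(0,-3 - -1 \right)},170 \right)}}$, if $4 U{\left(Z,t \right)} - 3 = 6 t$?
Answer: $\sqrt{23354} \approx 152.82$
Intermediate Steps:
$U{\left(Z,t \right)} = \frac{3}{4} + \frac{3 t}{2}$ ($U{\left(Z,t \right)} = \frac{3}{4} + \frac{6 t}{4} = \frac{3}{4} + \frac{3 t}{2}$)
$I{\left(v,w \right)} = -6 + 3 w$
$\sqrt{22850 + I{\left(U{\left(0,-3 - -1 \right)},170 \right)}} = \sqrt{22850 + \left(-6 + 3 \cdot 170\right)} = \sqrt{22850 + \left(-6 + 510\right)} = \sqrt{22850 + 504} = \sqrt{23354}$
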